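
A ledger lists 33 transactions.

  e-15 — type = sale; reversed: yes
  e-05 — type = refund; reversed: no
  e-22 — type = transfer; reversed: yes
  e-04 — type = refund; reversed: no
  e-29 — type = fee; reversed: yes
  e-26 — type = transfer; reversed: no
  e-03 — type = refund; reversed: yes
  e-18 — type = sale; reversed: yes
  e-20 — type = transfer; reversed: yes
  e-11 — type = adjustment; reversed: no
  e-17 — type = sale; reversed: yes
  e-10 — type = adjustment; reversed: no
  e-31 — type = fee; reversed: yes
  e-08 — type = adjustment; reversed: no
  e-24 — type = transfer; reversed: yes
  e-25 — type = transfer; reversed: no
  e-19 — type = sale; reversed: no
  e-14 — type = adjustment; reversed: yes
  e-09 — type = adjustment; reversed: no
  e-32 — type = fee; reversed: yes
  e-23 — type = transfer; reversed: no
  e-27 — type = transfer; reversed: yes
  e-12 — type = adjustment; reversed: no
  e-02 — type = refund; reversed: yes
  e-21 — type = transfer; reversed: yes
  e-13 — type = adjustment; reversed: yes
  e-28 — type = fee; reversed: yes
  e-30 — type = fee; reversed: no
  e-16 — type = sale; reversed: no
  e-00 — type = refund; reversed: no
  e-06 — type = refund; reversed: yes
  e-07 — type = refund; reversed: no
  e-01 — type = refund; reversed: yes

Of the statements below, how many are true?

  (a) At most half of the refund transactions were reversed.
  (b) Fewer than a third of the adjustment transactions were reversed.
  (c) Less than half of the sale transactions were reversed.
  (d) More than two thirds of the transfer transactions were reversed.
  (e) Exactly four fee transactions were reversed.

(a) refund: |A| = 8, |A ∩ B| = 4; needs |A ∩ B| ≤ |A ∖ B| — true.
(b) adjustment: |A| = 7, |A ∩ B| = 2; needs |A ∩ B| / |A| < 1/3 — true.
(c) sale: |A| = 5, |A ∩ B| = 3; needs |A ∩ B| < |A ∖ B| — false.
(d) transfer: |A| = 8, |A ∩ B| = 5; needs |A ∩ B| / |A| > 2/3 — false.
(e) fee: |A| = 5, |A ∩ B| = 4; needs |A ∩ B| = 4 — true.

3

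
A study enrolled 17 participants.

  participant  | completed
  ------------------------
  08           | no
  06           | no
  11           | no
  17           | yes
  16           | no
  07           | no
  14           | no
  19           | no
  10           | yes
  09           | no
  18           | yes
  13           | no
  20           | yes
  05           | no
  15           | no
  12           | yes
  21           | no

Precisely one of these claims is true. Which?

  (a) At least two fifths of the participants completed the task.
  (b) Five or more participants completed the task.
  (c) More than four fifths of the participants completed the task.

(b)

|A| = 17, |A ∩ B| = 5, |A ∖ B| = 12.
(a) requires |A ∩ B| / |A| ≥ 2/5: false.
(b) requires |A ∩ B| ≥ 5: true.
(c) requires |A ∩ B| / |A| > 4/5: false.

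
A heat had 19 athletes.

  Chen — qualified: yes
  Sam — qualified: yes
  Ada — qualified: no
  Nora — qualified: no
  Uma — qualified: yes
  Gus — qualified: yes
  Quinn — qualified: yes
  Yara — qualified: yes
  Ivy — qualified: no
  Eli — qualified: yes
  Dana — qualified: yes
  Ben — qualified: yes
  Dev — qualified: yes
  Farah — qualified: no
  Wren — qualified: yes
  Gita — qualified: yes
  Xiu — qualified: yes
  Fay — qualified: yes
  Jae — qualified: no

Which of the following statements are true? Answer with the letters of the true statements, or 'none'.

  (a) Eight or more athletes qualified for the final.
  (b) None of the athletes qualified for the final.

(a)

|A| = 19, |A ∩ B| = 14, |A ∖ B| = 5.
(a) |A ∩ B| ≥ 8: holds.
(b) A ∩ B = ∅ (|A ∩ B| = 0): fails.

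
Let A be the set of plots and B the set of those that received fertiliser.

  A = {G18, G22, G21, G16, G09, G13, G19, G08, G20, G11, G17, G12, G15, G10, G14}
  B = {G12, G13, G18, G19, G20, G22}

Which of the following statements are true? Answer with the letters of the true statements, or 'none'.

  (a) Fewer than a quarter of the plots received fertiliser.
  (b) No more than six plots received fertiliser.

|A| = 15, |A ∩ B| = 6, |A ∖ B| = 9.
(a) |A ∩ B| / |A| < 1/4: fails.
(b) |A ∩ B| ≤ 6: holds.

(b)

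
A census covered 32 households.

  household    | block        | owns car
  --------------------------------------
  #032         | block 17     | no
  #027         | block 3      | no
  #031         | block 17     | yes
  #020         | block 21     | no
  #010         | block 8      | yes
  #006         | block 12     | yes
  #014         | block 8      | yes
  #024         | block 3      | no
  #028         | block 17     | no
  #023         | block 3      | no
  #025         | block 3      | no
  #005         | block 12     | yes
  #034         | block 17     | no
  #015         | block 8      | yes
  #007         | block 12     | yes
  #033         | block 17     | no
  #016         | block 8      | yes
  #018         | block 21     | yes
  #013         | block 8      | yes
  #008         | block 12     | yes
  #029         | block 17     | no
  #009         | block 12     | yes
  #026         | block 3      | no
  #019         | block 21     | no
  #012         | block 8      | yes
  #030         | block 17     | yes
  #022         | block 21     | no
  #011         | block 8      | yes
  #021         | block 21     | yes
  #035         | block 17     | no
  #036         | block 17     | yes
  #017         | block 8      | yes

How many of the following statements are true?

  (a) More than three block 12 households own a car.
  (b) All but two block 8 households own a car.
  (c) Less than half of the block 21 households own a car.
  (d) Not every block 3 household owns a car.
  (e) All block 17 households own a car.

(a) block 12: |A| = 5, |A ∩ B| = 5; needs |A ∩ B| > 3 — true.
(b) block 8: |A| = 8, |A ∩ B| = 8; needs |A ∖ B| = 2 — false.
(c) block 21: |A| = 5, |A ∩ B| = 2; needs |A ∩ B| < |A ∖ B| — true.
(d) block 3: |A| = 5, |A ∩ B| = 0; needs A ⊄ B (|A ∖ B| ≥ 1) — true.
(e) block 17: |A| = 9, |A ∩ B| = 3; needs A ⊆ B, i.e. every element of A is in B (|A ∖ B| = 0) — false.

3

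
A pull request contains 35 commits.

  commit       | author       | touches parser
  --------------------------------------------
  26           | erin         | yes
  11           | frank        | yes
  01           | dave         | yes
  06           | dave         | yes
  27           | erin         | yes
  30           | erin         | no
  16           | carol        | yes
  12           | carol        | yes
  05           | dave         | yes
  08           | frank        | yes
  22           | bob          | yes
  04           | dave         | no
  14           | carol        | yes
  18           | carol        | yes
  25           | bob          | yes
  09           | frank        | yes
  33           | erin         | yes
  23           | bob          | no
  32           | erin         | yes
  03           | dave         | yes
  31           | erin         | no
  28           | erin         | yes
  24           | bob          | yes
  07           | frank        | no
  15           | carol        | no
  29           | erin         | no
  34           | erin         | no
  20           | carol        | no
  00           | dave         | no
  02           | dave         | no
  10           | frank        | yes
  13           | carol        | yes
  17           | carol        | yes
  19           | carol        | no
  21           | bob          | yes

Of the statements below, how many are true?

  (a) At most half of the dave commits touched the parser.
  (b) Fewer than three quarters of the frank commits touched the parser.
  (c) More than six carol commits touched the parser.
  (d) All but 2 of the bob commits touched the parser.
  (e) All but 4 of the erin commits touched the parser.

1

(a) dave: |A| = 7, |A ∩ B| = 4; needs |A ∩ B| ≤ |A ∖ B| — false.
(b) frank: |A| = 5, |A ∩ B| = 4; needs |A ∩ B| / |A| < 3/4 — false.
(c) carol: |A| = 9, |A ∩ B| = 6; needs |A ∩ B| > 6 — false.
(d) bob: |A| = 5, |A ∩ B| = 4; needs |A ∖ B| = 2 — false.
(e) erin: |A| = 9, |A ∩ B| = 5; needs |A ∖ B| = 4 — true.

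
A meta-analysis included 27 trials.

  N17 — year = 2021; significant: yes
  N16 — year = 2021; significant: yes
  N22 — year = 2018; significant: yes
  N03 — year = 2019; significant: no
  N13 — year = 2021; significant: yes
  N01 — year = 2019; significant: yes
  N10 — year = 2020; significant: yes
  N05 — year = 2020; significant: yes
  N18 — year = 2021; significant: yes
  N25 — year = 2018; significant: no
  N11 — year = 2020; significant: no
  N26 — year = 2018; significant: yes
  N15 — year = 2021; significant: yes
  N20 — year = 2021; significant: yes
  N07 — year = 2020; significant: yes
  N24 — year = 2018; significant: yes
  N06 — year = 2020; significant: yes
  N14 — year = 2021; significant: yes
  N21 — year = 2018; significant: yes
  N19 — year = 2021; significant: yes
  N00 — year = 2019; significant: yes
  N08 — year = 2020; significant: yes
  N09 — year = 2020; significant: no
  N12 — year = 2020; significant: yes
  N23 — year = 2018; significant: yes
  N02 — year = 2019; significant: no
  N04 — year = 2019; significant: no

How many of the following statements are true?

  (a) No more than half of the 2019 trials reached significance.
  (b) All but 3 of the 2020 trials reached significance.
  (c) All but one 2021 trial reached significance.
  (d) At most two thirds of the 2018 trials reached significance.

(a) 2019: |A| = 5, |A ∩ B| = 2; needs |A ∩ B| ≤ |A ∖ B| — true.
(b) 2020: |A| = 8, |A ∩ B| = 6; needs |A ∖ B| = 3 — false.
(c) 2021: |A| = 8, |A ∩ B| = 8; needs |A ∖ B| = 1 — false.
(d) 2018: |A| = 6, |A ∩ B| = 5; needs |A ∩ B| / |A| ≤ 2/3 — false.

1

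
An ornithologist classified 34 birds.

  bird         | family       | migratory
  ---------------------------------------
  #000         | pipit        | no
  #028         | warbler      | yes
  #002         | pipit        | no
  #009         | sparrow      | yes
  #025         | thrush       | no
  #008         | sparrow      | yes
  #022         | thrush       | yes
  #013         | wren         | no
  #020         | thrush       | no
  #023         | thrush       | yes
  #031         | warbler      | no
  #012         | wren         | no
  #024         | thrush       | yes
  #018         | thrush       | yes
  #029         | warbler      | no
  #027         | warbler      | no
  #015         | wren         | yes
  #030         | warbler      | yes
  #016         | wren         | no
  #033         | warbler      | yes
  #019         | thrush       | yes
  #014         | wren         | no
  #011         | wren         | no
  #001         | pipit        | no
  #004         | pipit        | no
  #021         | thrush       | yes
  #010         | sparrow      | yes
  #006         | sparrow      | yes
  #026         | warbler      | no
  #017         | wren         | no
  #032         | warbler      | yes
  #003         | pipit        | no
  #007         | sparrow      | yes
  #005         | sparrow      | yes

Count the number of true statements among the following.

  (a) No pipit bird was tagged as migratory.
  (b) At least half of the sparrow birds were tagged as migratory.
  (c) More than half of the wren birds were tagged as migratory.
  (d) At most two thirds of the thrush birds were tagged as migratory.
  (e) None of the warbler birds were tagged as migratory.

2

(a) pipit: |A| = 5, |A ∩ B| = 0; needs A ∩ B = ∅ (|A ∩ B| = 0) — true.
(b) sparrow: |A| = 6, |A ∩ B| = 6; needs |A ∩ B| ≥ |A ∖ B| — true.
(c) wren: |A| = 7, |A ∩ B| = 1; needs |A ∩ B| > |A ∖ B| — false.
(d) thrush: |A| = 8, |A ∩ B| = 6; needs |A ∩ B| / |A| ≤ 2/3 — false.
(e) warbler: |A| = 8, |A ∩ B| = 4; needs A ∩ B = ∅ (|A ∩ B| = 0) — false.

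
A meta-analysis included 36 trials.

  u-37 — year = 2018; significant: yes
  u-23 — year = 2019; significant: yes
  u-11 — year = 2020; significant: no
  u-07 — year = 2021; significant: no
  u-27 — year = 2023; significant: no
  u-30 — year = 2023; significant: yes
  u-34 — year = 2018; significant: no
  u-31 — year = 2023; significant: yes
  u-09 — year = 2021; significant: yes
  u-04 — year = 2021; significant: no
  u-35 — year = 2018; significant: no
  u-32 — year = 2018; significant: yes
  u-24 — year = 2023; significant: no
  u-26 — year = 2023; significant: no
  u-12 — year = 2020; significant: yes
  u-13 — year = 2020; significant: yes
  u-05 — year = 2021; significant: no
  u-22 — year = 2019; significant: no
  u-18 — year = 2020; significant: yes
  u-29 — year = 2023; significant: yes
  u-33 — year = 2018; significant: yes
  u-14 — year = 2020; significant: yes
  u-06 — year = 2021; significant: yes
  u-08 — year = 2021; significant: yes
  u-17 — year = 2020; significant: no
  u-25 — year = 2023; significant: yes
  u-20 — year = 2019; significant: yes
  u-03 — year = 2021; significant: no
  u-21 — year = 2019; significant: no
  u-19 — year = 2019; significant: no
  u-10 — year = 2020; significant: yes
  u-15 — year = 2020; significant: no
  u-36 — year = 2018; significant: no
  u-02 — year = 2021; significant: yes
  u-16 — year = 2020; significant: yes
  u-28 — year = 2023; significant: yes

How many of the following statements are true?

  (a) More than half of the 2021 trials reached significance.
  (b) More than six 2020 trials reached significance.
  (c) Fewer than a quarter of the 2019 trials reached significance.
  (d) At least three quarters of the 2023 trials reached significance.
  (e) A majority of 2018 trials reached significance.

0

(a) 2021: |A| = 8, |A ∩ B| = 4; needs |A ∩ B| > |A ∖ B| — false.
(b) 2020: |A| = 9, |A ∩ B| = 6; needs |A ∩ B| > 6 — false.
(c) 2019: |A| = 5, |A ∩ B| = 2; needs |A ∩ B| / |A| < 1/4 — false.
(d) 2023: |A| = 8, |A ∩ B| = 5; needs |A ∩ B| / |A| ≥ 3/4 — false.
(e) 2018: |A| = 6, |A ∩ B| = 3; needs |A ∩ B| > |A ∖ B| — false.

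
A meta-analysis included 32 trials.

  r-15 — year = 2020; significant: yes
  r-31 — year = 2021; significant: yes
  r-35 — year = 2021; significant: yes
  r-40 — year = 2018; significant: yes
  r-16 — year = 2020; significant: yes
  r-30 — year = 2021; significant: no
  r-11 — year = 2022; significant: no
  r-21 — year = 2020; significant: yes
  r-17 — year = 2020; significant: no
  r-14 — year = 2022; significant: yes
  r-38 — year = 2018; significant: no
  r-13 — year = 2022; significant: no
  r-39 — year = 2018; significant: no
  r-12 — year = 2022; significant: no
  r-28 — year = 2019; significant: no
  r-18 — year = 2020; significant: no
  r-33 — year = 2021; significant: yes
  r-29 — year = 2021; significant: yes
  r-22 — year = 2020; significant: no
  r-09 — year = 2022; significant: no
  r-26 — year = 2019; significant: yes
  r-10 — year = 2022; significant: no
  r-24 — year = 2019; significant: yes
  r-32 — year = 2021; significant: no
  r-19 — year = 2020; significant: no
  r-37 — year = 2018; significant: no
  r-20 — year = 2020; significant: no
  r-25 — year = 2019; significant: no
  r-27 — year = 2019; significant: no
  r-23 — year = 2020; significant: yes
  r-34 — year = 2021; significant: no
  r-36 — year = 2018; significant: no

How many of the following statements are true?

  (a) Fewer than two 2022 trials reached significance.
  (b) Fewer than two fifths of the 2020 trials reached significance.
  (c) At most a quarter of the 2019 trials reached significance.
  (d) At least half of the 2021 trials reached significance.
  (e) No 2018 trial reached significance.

2

(a) 2022: |A| = 6, |A ∩ B| = 1; needs |A ∩ B| < 2 — true.
(b) 2020: |A| = 9, |A ∩ B| = 4; needs |A ∩ B| / |A| < 2/5 — false.
(c) 2019: |A| = 5, |A ∩ B| = 2; needs |A ∩ B| / |A| ≤ 1/4 — false.
(d) 2021: |A| = 7, |A ∩ B| = 4; needs |A ∩ B| ≥ |A ∖ B| — true.
(e) 2018: |A| = 5, |A ∩ B| = 1; needs A ∩ B = ∅ (|A ∩ B| = 0) — false.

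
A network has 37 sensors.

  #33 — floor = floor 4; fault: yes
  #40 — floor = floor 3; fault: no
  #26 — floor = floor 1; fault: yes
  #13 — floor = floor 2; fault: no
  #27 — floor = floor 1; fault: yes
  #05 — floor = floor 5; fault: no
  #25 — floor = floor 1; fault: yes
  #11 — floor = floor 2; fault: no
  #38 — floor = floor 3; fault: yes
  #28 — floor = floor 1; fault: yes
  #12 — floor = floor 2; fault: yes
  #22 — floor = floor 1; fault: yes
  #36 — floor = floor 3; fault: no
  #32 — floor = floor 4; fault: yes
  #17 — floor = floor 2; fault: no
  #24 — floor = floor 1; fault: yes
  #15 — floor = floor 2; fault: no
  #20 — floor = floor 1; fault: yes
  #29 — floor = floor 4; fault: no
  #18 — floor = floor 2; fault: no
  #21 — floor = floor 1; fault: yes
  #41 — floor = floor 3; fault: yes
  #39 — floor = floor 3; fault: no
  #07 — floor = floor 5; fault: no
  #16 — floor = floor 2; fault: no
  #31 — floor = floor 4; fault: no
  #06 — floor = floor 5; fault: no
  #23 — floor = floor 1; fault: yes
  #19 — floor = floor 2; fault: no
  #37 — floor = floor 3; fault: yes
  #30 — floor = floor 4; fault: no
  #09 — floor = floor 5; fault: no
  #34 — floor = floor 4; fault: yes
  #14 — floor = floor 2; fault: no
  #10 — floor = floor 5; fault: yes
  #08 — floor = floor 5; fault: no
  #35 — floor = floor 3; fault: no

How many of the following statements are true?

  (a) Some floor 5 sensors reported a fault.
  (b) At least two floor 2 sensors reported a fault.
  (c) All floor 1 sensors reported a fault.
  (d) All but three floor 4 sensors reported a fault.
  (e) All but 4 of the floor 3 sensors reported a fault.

4

(a) floor 5: |A| = 6, |A ∩ B| = 1; needs A ∩ B ≠ ∅ (|A ∩ B| ≥ 1) — true.
(b) floor 2: |A| = 9, |A ∩ B| = 1; needs |A ∩ B| ≥ 2 — false.
(c) floor 1: |A| = 9, |A ∩ B| = 9; needs A ⊆ B, i.e. every element of A is in B (|A ∖ B| = 0) — true.
(d) floor 4: |A| = 6, |A ∩ B| = 3; needs |A ∖ B| = 3 — true.
(e) floor 3: |A| = 7, |A ∩ B| = 3; needs |A ∖ B| = 4 — true.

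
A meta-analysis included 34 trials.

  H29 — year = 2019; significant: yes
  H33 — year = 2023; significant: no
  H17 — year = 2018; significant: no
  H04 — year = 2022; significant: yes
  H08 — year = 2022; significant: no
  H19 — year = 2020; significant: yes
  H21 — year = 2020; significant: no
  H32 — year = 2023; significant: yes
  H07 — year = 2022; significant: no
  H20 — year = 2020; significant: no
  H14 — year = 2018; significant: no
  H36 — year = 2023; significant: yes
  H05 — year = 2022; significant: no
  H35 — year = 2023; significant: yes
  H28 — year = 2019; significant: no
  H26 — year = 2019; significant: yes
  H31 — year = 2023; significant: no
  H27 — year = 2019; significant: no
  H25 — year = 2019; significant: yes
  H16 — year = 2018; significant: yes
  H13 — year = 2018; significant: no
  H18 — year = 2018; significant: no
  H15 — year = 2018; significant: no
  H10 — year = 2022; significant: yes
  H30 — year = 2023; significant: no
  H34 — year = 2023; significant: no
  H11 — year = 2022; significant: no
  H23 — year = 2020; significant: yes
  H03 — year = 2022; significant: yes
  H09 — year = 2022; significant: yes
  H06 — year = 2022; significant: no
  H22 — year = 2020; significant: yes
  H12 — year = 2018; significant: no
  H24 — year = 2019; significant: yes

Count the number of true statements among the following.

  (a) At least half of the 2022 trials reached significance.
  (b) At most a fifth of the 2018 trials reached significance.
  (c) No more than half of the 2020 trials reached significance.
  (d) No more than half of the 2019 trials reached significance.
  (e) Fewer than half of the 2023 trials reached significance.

2

(a) 2022: |A| = 9, |A ∩ B| = 4; needs |A ∩ B| ≥ |A ∖ B| — false.
(b) 2018: |A| = 7, |A ∩ B| = 1; needs |A ∩ B| / |A| ≤ 1/5 — true.
(c) 2020: |A| = 5, |A ∩ B| = 3; needs |A ∩ B| ≤ |A ∖ B| — false.
(d) 2019: |A| = 6, |A ∩ B| = 4; needs |A ∩ B| ≤ |A ∖ B| — false.
(e) 2023: |A| = 7, |A ∩ B| = 3; needs |A ∩ B| < |A ∖ B| — true.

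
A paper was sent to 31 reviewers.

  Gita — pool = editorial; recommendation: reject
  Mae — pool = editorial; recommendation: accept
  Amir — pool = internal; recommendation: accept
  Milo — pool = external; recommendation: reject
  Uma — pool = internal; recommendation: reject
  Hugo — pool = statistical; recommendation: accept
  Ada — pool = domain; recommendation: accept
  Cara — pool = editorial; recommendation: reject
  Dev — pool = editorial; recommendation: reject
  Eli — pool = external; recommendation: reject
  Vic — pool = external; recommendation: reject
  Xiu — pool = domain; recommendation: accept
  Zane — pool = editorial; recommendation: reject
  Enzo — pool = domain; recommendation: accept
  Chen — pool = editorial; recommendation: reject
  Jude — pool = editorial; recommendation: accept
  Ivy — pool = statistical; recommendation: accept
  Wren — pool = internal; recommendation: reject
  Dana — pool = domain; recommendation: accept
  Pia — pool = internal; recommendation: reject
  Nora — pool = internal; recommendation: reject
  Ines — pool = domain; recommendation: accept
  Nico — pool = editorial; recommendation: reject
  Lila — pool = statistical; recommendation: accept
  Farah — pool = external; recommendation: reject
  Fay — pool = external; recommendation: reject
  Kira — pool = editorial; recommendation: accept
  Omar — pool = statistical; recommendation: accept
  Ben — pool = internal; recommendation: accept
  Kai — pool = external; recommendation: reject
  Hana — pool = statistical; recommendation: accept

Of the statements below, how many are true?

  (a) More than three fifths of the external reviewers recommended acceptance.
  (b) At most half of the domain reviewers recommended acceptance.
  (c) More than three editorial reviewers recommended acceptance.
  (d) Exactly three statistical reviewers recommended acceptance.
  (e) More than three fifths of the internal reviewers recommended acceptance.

0

(a) external: |A| = 6, |A ∩ B| = 0; needs |A ∩ B| / |A| > 3/5 — false.
(b) domain: |A| = 5, |A ∩ B| = 5; needs |A ∩ B| ≤ |A ∖ B| — false.
(c) editorial: |A| = 9, |A ∩ B| = 3; needs |A ∩ B| > 3 — false.
(d) statistical: |A| = 5, |A ∩ B| = 5; needs |A ∩ B| = 3 — false.
(e) internal: |A| = 6, |A ∩ B| = 2; needs |A ∩ B| / |A| > 3/5 — false.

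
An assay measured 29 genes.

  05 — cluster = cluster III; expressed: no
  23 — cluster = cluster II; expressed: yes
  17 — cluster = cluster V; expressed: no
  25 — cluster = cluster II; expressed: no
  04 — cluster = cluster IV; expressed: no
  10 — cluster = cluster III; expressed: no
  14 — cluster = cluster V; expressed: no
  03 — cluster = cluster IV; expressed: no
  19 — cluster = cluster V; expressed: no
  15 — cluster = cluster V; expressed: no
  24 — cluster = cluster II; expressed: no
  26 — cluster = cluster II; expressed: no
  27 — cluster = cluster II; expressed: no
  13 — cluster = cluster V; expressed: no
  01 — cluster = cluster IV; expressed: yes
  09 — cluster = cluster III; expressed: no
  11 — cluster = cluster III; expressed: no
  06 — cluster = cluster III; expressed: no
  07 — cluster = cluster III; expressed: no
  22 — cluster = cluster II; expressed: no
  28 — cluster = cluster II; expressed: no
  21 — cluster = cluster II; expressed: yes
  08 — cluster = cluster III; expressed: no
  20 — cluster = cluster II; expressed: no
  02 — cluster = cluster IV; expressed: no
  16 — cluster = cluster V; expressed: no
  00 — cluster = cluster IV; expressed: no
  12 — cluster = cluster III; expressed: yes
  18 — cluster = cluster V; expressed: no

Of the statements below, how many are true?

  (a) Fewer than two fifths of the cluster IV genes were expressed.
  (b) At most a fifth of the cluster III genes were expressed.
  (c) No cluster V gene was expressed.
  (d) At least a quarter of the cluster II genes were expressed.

(a) cluster IV: |A| = 5, |A ∩ B| = 1; needs |A ∩ B| / |A| < 2/5 — true.
(b) cluster III: |A| = 8, |A ∩ B| = 1; needs |A ∩ B| / |A| ≤ 1/5 — true.
(c) cluster V: |A| = 7, |A ∩ B| = 0; needs A ∩ B = ∅ (|A ∩ B| = 0) — true.
(d) cluster II: |A| = 9, |A ∩ B| = 2; needs |A ∩ B| / |A| ≥ 1/4 — false.

3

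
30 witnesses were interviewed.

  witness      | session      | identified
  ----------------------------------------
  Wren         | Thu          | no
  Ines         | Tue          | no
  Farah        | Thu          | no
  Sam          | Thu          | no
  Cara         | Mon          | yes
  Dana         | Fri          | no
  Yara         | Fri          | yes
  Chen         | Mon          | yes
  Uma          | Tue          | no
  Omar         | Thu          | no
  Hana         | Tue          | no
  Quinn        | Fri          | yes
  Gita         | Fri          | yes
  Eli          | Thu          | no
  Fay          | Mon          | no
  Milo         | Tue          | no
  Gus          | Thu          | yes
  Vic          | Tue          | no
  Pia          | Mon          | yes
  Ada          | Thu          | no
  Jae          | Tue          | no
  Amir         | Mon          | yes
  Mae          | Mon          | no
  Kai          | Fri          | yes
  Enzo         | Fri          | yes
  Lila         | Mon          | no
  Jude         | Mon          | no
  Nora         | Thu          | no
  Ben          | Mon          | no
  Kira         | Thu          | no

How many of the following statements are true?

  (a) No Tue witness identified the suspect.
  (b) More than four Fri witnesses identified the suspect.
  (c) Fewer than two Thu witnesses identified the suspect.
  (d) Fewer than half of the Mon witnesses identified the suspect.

4

(a) Tue: |A| = 6, |A ∩ B| = 0; needs A ∩ B = ∅ (|A ∩ B| = 0) — true.
(b) Fri: |A| = 6, |A ∩ B| = 5; needs |A ∩ B| > 4 — true.
(c) Thu: |A| = 9, |A ∩ B| = 1; needs |A ∩ B| < 2 — true.
(d) Mon: |A| = 9, |A ∩ B| = 4; needs |A ∩ B| < |A ∖ B| — true.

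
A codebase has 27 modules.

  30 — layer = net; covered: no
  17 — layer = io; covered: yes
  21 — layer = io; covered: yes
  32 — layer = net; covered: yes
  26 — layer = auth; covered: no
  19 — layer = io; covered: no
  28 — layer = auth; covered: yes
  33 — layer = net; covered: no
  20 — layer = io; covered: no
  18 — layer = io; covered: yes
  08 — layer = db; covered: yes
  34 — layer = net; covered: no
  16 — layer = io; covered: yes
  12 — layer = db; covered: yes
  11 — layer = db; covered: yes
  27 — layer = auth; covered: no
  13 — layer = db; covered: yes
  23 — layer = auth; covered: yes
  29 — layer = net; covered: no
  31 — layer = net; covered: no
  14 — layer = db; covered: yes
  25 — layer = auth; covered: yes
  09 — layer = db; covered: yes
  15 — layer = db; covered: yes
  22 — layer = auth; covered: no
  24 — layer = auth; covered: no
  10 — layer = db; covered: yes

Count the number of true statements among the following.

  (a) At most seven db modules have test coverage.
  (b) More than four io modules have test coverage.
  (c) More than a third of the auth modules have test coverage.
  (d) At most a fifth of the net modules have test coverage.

2

(a) db: |A| = 8, |A ∩ B| = 8; needs |A ∩ B| ≤ 7 — false.
(b) io: |A| = 6, |A ∩ B| = 4; needs |A ∩ B| > 4 — false.
(c) auth: |A| = 7, |A ∩ B| = 3; needs |A ∩ B| / |A| > 1/3 — true.
(d) net: |A| = 6, |A ∩ B| = 1; needs |A ∩ B| / |A| ≤ 1/5 — true.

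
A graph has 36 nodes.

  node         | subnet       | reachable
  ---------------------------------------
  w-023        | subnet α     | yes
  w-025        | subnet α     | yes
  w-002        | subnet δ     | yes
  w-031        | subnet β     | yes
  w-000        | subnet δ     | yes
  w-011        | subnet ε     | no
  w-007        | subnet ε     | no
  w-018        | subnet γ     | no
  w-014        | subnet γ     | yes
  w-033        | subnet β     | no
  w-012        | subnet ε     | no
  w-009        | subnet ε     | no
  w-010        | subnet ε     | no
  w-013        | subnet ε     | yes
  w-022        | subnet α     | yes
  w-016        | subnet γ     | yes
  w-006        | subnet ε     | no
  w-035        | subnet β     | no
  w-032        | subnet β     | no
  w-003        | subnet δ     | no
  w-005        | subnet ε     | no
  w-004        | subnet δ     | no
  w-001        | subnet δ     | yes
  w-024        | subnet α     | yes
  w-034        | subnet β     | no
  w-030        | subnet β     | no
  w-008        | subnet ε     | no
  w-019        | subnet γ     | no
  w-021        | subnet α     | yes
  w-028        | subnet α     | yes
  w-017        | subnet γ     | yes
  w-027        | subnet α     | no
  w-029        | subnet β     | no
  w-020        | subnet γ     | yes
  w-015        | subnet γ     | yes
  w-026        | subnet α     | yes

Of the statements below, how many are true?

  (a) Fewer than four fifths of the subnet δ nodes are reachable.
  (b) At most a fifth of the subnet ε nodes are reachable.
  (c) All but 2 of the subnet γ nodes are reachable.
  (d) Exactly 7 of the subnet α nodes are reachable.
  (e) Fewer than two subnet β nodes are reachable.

5

(a) subnet δ: |A| = 5, |A ∩ B| = 3; needs |A ∩ B| / |A| < 4/5 — true.
(b) subnet ε: |A| = 9, |A ∩ B| = 1; needs |A ∩ B| / |A| ≤ 1/5 — true.
(c) subnet γ: |A| = 7, |A ∩ B| = 5; needs |A ∖ B| = 2 — true.
(d) subnet α: |A| = 8, |A ∩ B| = 7; needs |A ∩ B| = 7 — true.
(e) subnet β: |A| = 7, |A ∩ B| = 1; needs |A ∩ B| < 2 — true.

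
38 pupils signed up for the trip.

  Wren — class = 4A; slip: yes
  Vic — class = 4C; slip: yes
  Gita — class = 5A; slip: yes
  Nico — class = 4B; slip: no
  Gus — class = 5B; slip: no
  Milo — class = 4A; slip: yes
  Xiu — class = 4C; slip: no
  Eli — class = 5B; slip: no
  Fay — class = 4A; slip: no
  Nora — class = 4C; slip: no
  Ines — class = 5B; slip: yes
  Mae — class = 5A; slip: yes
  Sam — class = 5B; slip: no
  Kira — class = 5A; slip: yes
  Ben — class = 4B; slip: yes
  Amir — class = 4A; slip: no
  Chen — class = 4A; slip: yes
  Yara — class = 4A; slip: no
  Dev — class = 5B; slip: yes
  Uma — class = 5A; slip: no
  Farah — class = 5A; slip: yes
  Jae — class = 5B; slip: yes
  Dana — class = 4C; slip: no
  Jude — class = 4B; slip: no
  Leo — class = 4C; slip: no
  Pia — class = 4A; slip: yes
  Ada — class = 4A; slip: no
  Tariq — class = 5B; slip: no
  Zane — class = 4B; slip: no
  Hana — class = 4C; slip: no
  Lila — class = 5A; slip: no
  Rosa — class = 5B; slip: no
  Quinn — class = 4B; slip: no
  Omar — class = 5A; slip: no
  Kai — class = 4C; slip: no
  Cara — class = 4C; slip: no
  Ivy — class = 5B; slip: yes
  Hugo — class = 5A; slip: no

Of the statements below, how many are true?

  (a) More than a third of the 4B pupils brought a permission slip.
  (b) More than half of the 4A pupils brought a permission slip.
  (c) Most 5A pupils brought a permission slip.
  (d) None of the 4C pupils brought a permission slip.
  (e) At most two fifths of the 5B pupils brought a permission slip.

0

(a) 4B: |A| = 5, |A ∩ B| = 1; needs |A ∩ B| / |A| > 1/3 — false.
(b) 4A: |A| = 8, |A ∩ B| = 4; needs |A ∩ B| > |A ∖ B| — false.
(c) 5A: |A| = 8, |A ∩ B| = 4; needs |A ∩ B| > |A ∖ B| — false.
(d) 4C: |A| = 8, |A ∩ B| = 1; needs A ∩ B = ∅ (|A ∩ B| = 0) — false.
(e) 5B: |A| = 9, |A ∩ B| = 4; needs |A ∩ B| / |A| ≤ 2/5 — false.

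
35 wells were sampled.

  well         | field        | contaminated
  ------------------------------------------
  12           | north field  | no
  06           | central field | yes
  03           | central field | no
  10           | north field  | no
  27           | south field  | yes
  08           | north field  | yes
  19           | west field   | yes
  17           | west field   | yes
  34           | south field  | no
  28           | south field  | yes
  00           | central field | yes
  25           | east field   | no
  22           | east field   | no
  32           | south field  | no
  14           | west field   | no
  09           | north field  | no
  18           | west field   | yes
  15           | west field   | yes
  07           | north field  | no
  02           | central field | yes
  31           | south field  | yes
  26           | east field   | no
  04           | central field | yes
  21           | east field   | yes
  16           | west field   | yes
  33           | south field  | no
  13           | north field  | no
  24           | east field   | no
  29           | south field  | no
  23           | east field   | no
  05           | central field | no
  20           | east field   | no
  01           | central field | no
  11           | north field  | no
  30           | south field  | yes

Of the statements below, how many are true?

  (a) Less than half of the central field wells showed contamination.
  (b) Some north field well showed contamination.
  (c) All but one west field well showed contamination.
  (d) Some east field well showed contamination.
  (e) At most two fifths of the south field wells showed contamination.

(a) central field: |A| = 7, |A ∩ B| = 4; needs |A ∩ B| < |A ∖ B| — false.
(b) north field: |A| = 7, |A ∩ B| = 1; needs A ∩ B ≠ ∅ (|A ∩ B| ≥ 1) — true.
(c) west field: |A| = 6, |A ∩ B| = 5; needs |A ∖ B| = 1 — true.
(d) east field: |A| = 7, |A ∩ B| = 1; needs A ∩ B ≠ ∅ (|A ∩ B| ≥ 1) — true.
(e) south field: |A| = 8, |A ∩ B| = 4; needs |A ∩ B| / |A| ≤ 2/5 — false.

3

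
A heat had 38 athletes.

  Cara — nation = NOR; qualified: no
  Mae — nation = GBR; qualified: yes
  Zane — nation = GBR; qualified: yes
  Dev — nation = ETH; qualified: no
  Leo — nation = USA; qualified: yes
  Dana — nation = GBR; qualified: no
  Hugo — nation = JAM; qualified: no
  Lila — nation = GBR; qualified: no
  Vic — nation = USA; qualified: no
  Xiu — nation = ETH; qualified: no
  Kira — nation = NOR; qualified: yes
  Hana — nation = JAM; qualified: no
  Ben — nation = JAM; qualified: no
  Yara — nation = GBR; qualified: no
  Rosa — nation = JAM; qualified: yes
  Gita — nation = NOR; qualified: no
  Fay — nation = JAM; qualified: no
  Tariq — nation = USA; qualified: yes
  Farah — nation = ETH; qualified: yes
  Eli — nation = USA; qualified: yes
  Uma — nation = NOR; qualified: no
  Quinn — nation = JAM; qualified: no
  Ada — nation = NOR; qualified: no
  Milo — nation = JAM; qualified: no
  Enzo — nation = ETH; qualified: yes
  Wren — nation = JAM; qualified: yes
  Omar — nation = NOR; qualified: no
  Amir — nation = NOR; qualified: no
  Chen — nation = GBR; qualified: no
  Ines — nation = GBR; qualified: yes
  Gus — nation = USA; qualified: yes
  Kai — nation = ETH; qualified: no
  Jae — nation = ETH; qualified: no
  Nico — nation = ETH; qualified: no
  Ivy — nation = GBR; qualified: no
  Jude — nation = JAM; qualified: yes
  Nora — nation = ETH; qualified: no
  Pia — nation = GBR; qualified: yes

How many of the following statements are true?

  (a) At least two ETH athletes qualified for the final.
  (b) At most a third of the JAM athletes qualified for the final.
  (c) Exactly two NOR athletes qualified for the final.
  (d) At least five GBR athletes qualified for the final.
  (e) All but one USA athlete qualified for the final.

(a) ETH: |A| = 8, |A ∩ B| = 2; needs |A ∩ B| ≥ 2 — true.
(b) JAM: |A| = 9, |A ∩ B| = 3; needs |A ∩ B| / |A| ≤ 1/3 — true.
(c) NOR: |A| = 7, |A ∩ B| = 1; needs |A ∩ B| = 2 — false.
(d) GBR: |A| = 9, |A ∩ B| = 4; needs |A ∩ B| ≥ 5 — false.
(e) USA: |A| = 5, |A ∩ B| = 4; needs |A ∖ B| = 1 — true.

3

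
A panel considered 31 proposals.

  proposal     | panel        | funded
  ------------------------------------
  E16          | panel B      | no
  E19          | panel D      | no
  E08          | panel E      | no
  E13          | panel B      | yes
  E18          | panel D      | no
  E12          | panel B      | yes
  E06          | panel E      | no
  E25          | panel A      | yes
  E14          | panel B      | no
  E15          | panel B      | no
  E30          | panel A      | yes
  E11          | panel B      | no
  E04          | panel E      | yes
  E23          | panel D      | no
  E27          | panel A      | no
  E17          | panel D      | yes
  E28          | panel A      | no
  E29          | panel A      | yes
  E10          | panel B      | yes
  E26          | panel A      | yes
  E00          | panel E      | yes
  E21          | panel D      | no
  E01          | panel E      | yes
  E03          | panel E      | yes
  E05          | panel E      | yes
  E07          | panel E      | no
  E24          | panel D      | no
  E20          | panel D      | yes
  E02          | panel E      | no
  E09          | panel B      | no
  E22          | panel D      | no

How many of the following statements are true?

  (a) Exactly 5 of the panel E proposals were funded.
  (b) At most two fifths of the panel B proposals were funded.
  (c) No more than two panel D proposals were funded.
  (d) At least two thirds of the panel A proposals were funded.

(a) panel E: |A| = 9, |A ∩ B| = 5; needs |A ∩ B| = 5 — true.
(b) panel B: |A| = 8, |A ∩ B| = 3; needs |A ∩ B| / |A| ≤ 2/5 — true.
(c) panel D: |A| = 8, |A ∩ B| = 2; needs |A ∩ B| ≤ 2 — true.
(d) panel A: |A| = 6, |A ∩ B| = 4; needs |A ∩ B| / |A| ≥ 2/3 — true.

4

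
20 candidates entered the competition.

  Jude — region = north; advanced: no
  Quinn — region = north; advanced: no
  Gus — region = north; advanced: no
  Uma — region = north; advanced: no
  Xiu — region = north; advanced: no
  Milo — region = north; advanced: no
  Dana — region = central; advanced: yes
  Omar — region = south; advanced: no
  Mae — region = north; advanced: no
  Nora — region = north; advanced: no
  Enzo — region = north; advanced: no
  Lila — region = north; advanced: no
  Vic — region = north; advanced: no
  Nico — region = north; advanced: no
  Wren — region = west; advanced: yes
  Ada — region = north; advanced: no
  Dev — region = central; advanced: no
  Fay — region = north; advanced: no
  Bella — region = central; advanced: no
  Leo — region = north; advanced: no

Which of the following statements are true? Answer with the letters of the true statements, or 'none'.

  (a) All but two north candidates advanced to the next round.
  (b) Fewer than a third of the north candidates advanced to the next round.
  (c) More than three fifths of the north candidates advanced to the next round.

|A| = 15, |A ∩ B| = 0, |A ∖ B| = 15.
(a) |A ∖ B| = 2: fails.
(b) |A ∩ B| / |A| < 1/3: holds.
(c) |A ∩ B| / |A| > 3/5: fails.

(b)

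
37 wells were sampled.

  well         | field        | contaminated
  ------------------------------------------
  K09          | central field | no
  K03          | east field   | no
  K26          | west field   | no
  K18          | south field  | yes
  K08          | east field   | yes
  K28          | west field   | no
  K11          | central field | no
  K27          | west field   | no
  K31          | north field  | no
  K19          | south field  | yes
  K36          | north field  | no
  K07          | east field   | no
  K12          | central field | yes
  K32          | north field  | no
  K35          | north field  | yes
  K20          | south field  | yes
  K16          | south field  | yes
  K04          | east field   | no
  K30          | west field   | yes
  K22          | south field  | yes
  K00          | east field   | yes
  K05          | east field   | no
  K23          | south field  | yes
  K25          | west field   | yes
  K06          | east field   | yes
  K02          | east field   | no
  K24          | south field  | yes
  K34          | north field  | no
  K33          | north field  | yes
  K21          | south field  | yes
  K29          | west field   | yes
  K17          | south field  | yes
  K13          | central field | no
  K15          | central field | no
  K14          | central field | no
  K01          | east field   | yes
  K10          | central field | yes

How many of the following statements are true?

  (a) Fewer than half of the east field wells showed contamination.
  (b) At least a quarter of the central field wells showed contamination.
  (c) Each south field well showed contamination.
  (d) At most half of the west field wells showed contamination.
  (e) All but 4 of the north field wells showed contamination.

(a) east field: |A| = 9, |A ∩ B| = 4; needs |A ∩ B| < |A ∖ B| — true.
(b) central field: |A| = 7, |A ∩ B| = 2; needs |A ∩ B| / |A| ≥ 1/4 — true.
(c) south field: |A| = 9, |A ∩ B| = 9; needs A ⊆ B, i.e. every element of A is in B (|A ∖ B| = 0) — true.
(d) west field: |A| = 6, |A ∩ B| = 3; needs |A ∩ B| ≤ |A ∖ B| — true.
(e) north field: |A| = 6, |A ∩ B| = 2; needs |A ∖ B| = 4 — true.

5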